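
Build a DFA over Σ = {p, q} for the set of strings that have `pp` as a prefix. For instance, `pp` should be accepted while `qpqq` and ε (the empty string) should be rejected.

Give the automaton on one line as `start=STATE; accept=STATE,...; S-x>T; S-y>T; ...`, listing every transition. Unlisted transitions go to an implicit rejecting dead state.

start=S0; accept=S2; S0-p>S1; S0-q>S3; S1-p>S2; S1-q>S3; S2-p>S2; S2-q>S2; S3-p>S3; S3-q>S3

Walk along `pp` while the input agrees: from S0 take `p` to S1, and so on. Any deviation drops to the rejecting sink S3. Once S2 is reached the prefix is confirmed and every continuation is accepted.
With 4 states:
        p   q  
>  S0   S1  S3 
   S1   S2  S3 
 * S2   S2  S2 
   S3   S3  S3 
(> = start, * = accepting)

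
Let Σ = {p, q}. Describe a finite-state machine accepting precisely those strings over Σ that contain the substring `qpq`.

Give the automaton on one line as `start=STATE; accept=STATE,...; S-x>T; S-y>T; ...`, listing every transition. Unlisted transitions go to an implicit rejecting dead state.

States s0..s2 record the length of the longest prefix of `qpq` that matches the current input suffix. Reaching s3 means `qpq` has been seen, and we stay there forever. Accept from s3.
With 4 states:
        p   q  
>  s0   s0  s1 
   s1   s2  s1 
   s2   s0  s3 
 * s3   s3  s3 
(> = start, * = accepting)

start=s0; accept=s3; s0-p>s0; s0-q>s1; s1-p>s2; s1-q>s1; s2-p>s0; s2-q>s3; s3-p>s3; s3-q>s3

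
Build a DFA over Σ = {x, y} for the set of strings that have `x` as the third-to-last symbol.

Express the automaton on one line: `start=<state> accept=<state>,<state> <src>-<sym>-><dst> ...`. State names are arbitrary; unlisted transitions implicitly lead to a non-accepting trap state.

Because acceptance depends on a position counted from the end, the machine has to buffer the most recent 3 symbols. Make each state the string of the last up-to-3 symbols read; on input `x` shift the window left and append `x`. Accept when the buffered window has length 3 and begins with `x`.
15 states suffice.
       x  y 
>  A   B  C 
   B   D  E 
   C   F  G 
   D   H  I 
   E   J  K 
   F   L  M 
   G   N  O 
 * H   H  I 
 * I   J  K 
 * J   L  M 
 * K   N  O 
   L   H  I 
   M   J  K 
   N   L  M 
   O   N  O 
(> = start, * = accepting)

start=A accept=H,I,J,K A-x->B A-y->C B-x->D B-y->E C-x->F C-y->G D-x->H D-y->I E-x->J E-y->K F-x->L F-y->M G-x->N G-y->O H-x->H H-y->I I-x->J I-y->K J-x->L J-y->M K-x->N K-y->O L-x->H L-y->I M-x->J M-y->K N-x->L N-y->M O-x->N O-y->O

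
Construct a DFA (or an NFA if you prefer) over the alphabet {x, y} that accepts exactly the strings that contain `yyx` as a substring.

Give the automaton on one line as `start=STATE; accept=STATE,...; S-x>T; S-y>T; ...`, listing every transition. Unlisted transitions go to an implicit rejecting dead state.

States s0..s2 record the length of the longest prefix of `yyx` that matches the current input suffix. Reaching s3 means `yyx` has been seen, and we stay there forever. Accept from s3.
A 4-state machine:
        x   y  
>  s0   s0  s1 
   s1   s0  s2 
   s2   s3  s2 
 * s3   s3  s3 
(> = start, * = accepting)

start=s0; accept=s3; s0-x>s0; s0-y>s1; s1-x>s0; s1-y>s2; s2-x>s3; s2-y>s2; s3-x>s3; s3-y>s3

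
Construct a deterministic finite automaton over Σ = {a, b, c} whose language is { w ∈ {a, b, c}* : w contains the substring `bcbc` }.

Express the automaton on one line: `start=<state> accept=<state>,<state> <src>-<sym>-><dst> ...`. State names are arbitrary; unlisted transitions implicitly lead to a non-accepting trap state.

States S0..S3 record the length of the longest prefix of `bcbc` that matches the current input suffix. Reaching S4 means `bcbc` has been seen, and we stay there forever. Accept from S4.
With 5 states:
        a   b   c  
>  S0   S0  S1  S0 
   S1   S0  S1  S2 
   S2   S0  S3  S0 
   S3   S0  S1  S4 
 * S4   S4  S4  S4 
(> = start, * = accepting)

start=S0 accept=S4 S0-a->S0 S0-b->S1 S0-c->S0 S1-a->S0 S1-b->S1 S1-c->S2 S2-a->S0 S2-b->S3 S2-c->S0 S3-a->S0 S3-b->S1 S3-c->S4 S4-a->S4 S4-b->S4 S4-c->S4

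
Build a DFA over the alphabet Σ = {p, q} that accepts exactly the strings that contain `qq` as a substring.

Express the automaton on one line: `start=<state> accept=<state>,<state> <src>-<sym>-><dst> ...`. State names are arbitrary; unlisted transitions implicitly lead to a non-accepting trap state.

start=S0 accept=S2 S0-p->S0 S0-q->S1 S1-p->S0 S1-q->S2 S2-p->S2 S2-q->S2

States S0..S1 record the length of the longest prefix of `qq` that matches the current input suffix. Reaching S2 means `qq` has been seen, and we stay there forever. Accept from S2.
A 3-state machine:
        p   q  
>  S0   S0  S1 
   S1   S0  S2 
 * S2   S2  S2 
(> = start, * = accepting)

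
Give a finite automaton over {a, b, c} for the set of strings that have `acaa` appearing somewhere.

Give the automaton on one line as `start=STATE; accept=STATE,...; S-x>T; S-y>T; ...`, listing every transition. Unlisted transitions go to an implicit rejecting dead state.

Track how much of `acaa` has been matched so far: state s0 is no progress, s4 is the absorbing accept state reached once `acaa` has occurred. Intermediate states record partial matches; on a mismatch, fall back to the longest reusable overlap.
        a   b   c  
>  s0   s1  s0  s0 
   s1   s1  s0  s2 
   s2   s3  s0  s0 
   s3   s4  s0  s2 
 * s4   s4  s4  s4 
(> = start, * = accepting)

start=s0; accept=s4; s0-a>s1; s0-b>s0; s0-c>s0; s1-a>s1; s1-b>s0; s1-c>s2; s2-a>s3; s2-b>s0; s2-c>s0; s3-a>s4; s3-b>s0; s3-c>s2; s4-a>s4; s4-b>s4; s4-c>s4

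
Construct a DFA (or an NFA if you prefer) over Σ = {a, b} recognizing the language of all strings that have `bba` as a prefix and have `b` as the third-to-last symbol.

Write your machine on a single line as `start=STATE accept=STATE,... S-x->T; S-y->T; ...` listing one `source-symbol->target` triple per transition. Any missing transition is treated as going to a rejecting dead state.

start=s0; accept=s4,s5,s6,s11; s0-a->s1; s0-b->s2; s1-a->s1; s1-b->s1; s2-a->s1; s2-b->s3; s3-a->s4; s3-b->s1; s4-a->s5; s4-b->s6; s5-a->s7; s5-b->s8; s6-a->s9; s6-b->s10; s7-a->s7; s7-b->s8; s8-a->s9; s8-b->s10; s9-a->s5; s9-b->s6; s10-a->s4; s10-b->s11; s11-a->s4; s11-b->s11

Handle the two conditions separately and then intersect. One (5 states) tracks whether the input so far still matches the prefix `bba`; the other (15 states) tracks the last 3 symbols read. Each combined state is a pair, one component from each; accept when both components accept. Minimizing collapses redundant product states.
A 12-state machine:
          a    b  
>  s0     s1   s2 
   s1     s1   s1 
   s2     s1   s3 
   s3     s4   s1 
 * s4     s5   s6 
 * s5     s7   s8 
 * s6     s9  s10 
   s7     s7   s8 
   s8     s9  s10 
   s9     s5   s6 
   s10    s4  s11 
 * s11    s4  s11 
(> = start, * = accepting)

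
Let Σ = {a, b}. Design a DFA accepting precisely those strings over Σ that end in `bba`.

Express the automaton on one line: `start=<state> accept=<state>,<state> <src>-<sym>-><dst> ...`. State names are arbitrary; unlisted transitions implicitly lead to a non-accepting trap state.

start=q0 accept=q3 q0-a->q0 q0-b->q1 q1-a->q0 q1-b->q2 q2-a->q3 q2-b->q2 q3-a->q0 q3-b->q1

Remember how much of `bba` the current input suffix matches. State q0 means no match yet; q1 means the last symbol is `b`; q2 means the last 2 symbols are `bb`; q3 means the last 3 symbols are `bba`. Only q3 accepts. On a mismatch, fall back to the longest proper suffix that is still a prefix of `bba`.
        a   b  
>  q0   q0  q1 
   q1   q0  q2 
   q2   q3  q2 
 * q3   q0  q1 
(> = start, * = accepting)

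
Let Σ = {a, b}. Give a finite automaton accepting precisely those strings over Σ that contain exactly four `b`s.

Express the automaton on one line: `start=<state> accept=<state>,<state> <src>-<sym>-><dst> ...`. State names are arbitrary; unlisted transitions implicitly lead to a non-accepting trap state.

Only the number of `b`s matters, and only up to 5. Make a chain s0 → s1 → s2 → s3 → s4 → s5 advanced by each `b` (with s5 absorbing); every other symbol self-loops. The accepting set is {s4}.
        a   b  
>  s0   s0  s1 
   s1   s1  s2 
   s2   s2  s3 
   s3   s3  s4 
 * s4   s4  s5 
   s5   s5  s5 
(> = start, * = accepting)

start=s0 accept=s4 s0-a->s0 s0-b->s1 s1-a->s1 s1-b->s2 s2-a->s2 s2-b->s3 s3-a->s3 s3-b->s4 s4-a->s4 s4-b->s5 s5-a->s5 s5-b->s5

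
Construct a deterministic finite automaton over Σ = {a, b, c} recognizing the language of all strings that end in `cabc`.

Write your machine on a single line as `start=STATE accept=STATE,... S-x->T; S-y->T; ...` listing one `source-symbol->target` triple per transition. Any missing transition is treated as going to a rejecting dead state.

start=q0; accept=q4; q0-a->q0; q0-b->q0; q0-c->q1; q1-a->q2; q1-b->q0; q1-c->q1; q2-a->q0; q2-b->q3; q2-c->q1; q3-a->q0; q3-b->q0; q3-c->q4; q4-a->q2; q4-b->q0; q4-c->q1

Let each state record the length of the longest suffix of the input read so far that is also a prefix of `cabc`. q1 means the last symbol is `c`; q2 means the last 2 symbols are `ca`; q3 means the last 3 symbols are `cab`; q4 means the last 4 symbols are `cabc`. Accept only at q4, where the string currently ends in `cabc`.
5 states suffice.
        a   b   c  
>  q0   q0  q0  q1 
   q1   q2  q0  q1 
   q2   q0  q3  q1 
   q3   q0  q0  q4 
 * q4   q2  q0  q1 
(> = start, * = accepting)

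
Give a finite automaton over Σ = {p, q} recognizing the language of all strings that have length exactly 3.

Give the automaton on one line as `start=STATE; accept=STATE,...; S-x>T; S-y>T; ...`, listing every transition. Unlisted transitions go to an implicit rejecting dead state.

start=s0; accept=s3; s0-p>s1; s0-q>s1; s1-p>s2; s1-q>s2; s2-p>s3; s2-q>s3; s3-p>s4; s3-q>s4; s4-p>s4; s4-q>s4

We only need to distinguish lengths 0, 1, …, 3, and '>3'. Chain s0 → s1 → s2 → s3 → s4 on every symbol, with s4 looping. Accepting states: {s3}.
With 5 states:
        p   q  
>  s0   s1  s1 
   s1   s2  s2 
   s2   s3  s3 
 * s3   s4  s4 
   s4   s4  s4 
(> = start, * = accepting)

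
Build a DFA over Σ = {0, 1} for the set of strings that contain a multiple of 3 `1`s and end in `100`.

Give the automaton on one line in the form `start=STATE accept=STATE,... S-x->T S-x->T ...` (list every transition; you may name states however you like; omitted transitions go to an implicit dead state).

start=S0 accept=S5 S0-0->S0 S0-1->S1 S1-0->S1 S1-1->S2 S2-0->S2 S2-1->S3 S3-0->S4 S3-1->S1 S4-0->S5 S4-1->S1 S5-0->S0 S5-1->S1

Handle the two conditions separately and then intersect. The first has 3 states tracking the count of `1`s modulo 3; the second has 4 states tracking how much of the suffix `100` has currently been matched. A product state is a pair (one from each), accepting exactly when both do. After merging equivalent states the machine shrinks.
With 6 states:
        0   1  
>  S0   S0  S1 
   S1   S1  S2 
   S2   S2  S3 
   S3   S4  S1 
   S4   S5  S1 
 * S5   S0  S1 
(> = start, * = accepting)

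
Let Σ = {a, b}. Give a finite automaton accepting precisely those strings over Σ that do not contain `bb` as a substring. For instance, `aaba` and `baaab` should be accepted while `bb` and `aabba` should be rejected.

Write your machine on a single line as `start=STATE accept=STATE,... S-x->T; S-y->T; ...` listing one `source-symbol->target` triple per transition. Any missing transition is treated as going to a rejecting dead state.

This is the complement of 'contains `bb`'. Use the same substring-matching states — s0 through s2 holding how much of `bb` has just been matched — but flip the accepting set: everything except the trap s2 accepts.
3 states suffice.
        a   b  
>* s0   s0  s1 
 * s1   s0  s2 
   s2   s2  s2 
(> = start, * = accepting)

start=s0; accept=s0,s1; s0-a->s0; s0-b->s1; s1-a->s0; s1-b->s2; s2-a->s2; s2-b->s2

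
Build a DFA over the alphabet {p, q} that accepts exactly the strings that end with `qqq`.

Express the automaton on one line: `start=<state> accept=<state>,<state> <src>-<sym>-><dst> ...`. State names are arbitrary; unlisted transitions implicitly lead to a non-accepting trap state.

Remember how much of `qqq` the current input suffix matches. State A means no match yet; B means the last symbol is `q`; C means the last 2 symbols are `qq`; D means the last 3 symbols are `qqq`. Only D accepts. On a mismatch, fall back to the longest proper suffix that is still a prefix of `qqq`.
With 4 states:
       p  q 
>  A   A  B 
   B   A  C 
   C   A  D 
 * D   A  D 
(> = start, * = accepting)

start=A accept=D A-p->A A-q->B B-p->A B-q->C C-p->A C-q->D D-p->A D-q->D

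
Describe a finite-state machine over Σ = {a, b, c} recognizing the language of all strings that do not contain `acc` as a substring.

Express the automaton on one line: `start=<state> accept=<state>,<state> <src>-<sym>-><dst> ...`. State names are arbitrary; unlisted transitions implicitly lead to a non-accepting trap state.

start=q0 accept=q0,q1,q2 q0-a->q1 q0-b->q0 q0-c->q0 q1-a->q1 q1-b->q0 q1-c->q2 q2-a->q1 q2-b->q0 q2-c->q3 q3-a->q3 q3-b->q3 q3-c->q3

This is the complement of 'contains `acc`'. Use the same substring-matching states — q0 through q3 holding how much of `acc` has just been matched — but flip the accepting set: everything except the trap q3 accepts.
4 states suffice.
        a   b   c  
>* q0   q1  q0  q0 
 * q1   q1  q0  q2 
 * q2   q1  q0  q3 
   q3   q3  q3  q3 
(> = start, * = accepting)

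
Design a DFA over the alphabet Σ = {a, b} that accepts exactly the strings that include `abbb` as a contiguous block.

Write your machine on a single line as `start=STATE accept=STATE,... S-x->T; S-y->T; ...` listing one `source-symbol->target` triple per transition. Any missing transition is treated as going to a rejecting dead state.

start=s0; accept=s4; s0-a->s1; s0-b->s0; s1-a->s1; s1-b->s2; s2-a->s1; s2-b->s3; s3-a->s1; s3-b->s4; s4-a->s4; s4-b->s4

States s0..s3 record the length of the longest prefix of `abbb` that matches the current input suffix. Reaching s4 means `abbb` has been seen, and we stay there forever. Accept from s4.
A 5-state machine:
        a   b  
>  s0   s1  s0 
   s1   s1  s2 
   s2   s1  s3 
   s3   s1  s4 
 * s4   s4  s4 
(> = start, * = accepting)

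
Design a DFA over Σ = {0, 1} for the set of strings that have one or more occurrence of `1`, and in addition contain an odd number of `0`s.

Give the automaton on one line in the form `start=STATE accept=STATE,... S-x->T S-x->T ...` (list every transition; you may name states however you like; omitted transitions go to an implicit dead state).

Handle the two conditions separately and then intersect. One (3 states) tracks the count of `1`s, saturating at 2; the other (2 states) tracks the count of `0`s modulo 2. Each combined state is a pair, one component from each; accept when both components accept.
With 6 states:
        0   1  
>  q0   q1  q2 
   q1   q0  q3 
   q2   q3  q4 
 * q3   q2  q5 
   q4   q5  q4 
 * q5   q4  q5 
(> = start, * = accepting)

start=q0 accept=q3,q5 q0-0->q1 q0-1->q2 q1-0->q0 q1-1->q3 q2-0->q3 q2-1->q4 q3-0->q2 q3-1->q5 q4-0->q5 q4-1->q4 q5-0->q4 q5-1->q5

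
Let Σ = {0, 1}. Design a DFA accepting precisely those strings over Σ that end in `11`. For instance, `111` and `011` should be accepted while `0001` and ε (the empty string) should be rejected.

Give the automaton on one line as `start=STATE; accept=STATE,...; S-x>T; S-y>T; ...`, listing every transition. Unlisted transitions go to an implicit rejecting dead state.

start=A; accept=C; A-0>A; A-1>B; B-0>A; B-1>C; C-0>A; C-1>C

Remember how much of `11` the current input suffix matches. State A means no match yet; B means the last symbol is `1`; C means the last 2 symbols are `11`. Only C accepts. On a mismatch, fall back to the longest proper suffix that is still a prefix of `11`.
3 states suffice.
       0  1 
>  A   A  B 
   B   A  C 
 * C   A  C 
(> = start, * = accepting)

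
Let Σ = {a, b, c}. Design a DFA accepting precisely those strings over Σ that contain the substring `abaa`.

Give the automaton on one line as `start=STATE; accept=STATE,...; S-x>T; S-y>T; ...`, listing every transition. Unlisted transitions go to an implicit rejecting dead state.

start=S0; accept=S4; S0-a>S1; S0-b>S0; S0-c>S0; S1-a>S1; S1-b>S2; S1-c>S0; S2-a>S3; S2-b>S0; S2-c>S0; S3-a>S4; S3-b>S2; S3-c>S0; S4-a>S4; S4-b>S4; S4-c>S4

Track how much of `abaa` has been matched so far: state S0 is no progress, S4 is the absorbing accept state reached once `abaa` has occurred. Intermediate states record partial matches; on a mismatch, fall back to the longest reusable overlap.
        a   b   c  
>  S0   S1  S0  S0 
   S1   S1  S2  S0 
   S2   S3  S0  S0 
   S3   S4  S2  S0 
 * S4   S4  S4  S4 
(> = start, * = accepting)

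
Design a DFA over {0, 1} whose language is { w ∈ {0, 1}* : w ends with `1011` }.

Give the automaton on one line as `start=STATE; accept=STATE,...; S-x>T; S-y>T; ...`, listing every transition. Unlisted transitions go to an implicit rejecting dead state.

Remember how much of `1011` the current input suffix matches. State q0 means no match yet; q1 means the last symbol is `1`; q2 means the last 2 symbols are `10`; q3 means the last 3 symbols are `101`; q4 means the last 4 symbols are `1011`. Only q4 accepts. On a mismatch, fall back to the longest proper suffix that is still a prefix of `1011`.
A 5-state machine:
        0   1  
>  q0   q0  q1 
   q1   q2  q1 
   q2   q0  q3 
   q3   q2  q4 
 * q4   q2  q1 
(> = start, * = accepting)

start=q0; accept=q4; q0-0>q0; q0-1>q1; q1-0>q2; q1-1>q1; q2-0>q0; q2-1>q3; q3-0>q2; q3-1>q4; q4-0>q2; q4-1>q1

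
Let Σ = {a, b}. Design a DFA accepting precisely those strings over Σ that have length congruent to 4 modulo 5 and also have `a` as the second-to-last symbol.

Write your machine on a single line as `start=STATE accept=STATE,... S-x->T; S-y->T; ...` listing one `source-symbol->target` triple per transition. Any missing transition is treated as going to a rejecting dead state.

Build one automaton per condition and run them in lockstep. The first has 5 states tracking the input length modulo 5; the second has 7 states tracking the last 2 symbols read. A product state is a pair (one from each), accepting exactly when both do.
A 23-state machine:
          a    b  
>  q0     q1   q2 
   q1     q3   q4 
   q2     q5   q6 
   q3     q7   q8 
   q4     q9  q10 
   q5     q7   q8 
   q6     q9  q10 
   q7    q11  q12 
   q8    q13  q14 
   q9    q11  q12 
   q10   q13  q14 
 * q11   q15  q16 
 * q12   q17  q18 
   q13   q15  q16 
   q14   q17  q18 
   q15   q19  q20 
   q16   q21  q22 
   q17   q19  q20 
   q18   q21  q22 
   q19    q3   q4 
   q20    q5   q6 
   q21    q3   q4 
   q22    q5   q6 
(> = start, * = accepting)

start=q0; accept=q11,q12; q0-a->q1; q0-b->q2; q1-a->q3; q1-b->q4; q2-a->q5; q2-b->q6; q3-a->q7; q3-b->q8; q4-a->q9; q4-b->q10; q5-a->q7; q5-b->q8; q6-a->q9; q6-b->q10; q7-a->q11; q7-b->q12; q8-a->q13; q8-b->q14; q9-a->q11; q9-b->q12; q10-a->q13; q10-b->q14; q11-a->q15; q11-b->q16; q12-a->q17; q12-b->q18; q13-a->q15; q13-b->q16; q14-a->q17; q14-b->q18; q15-a->q19; q15-b->q20; q16-a->q21; q16-b->q22; q17-a->q19; q17-b->q20; q18-a->q21; q18-b->q22; q19-a->q3; q19-b->q4; q20-a->q5; q20-b->q6; q21-a->q3; q21-b->q4; q22-a->q5; q22-b->q6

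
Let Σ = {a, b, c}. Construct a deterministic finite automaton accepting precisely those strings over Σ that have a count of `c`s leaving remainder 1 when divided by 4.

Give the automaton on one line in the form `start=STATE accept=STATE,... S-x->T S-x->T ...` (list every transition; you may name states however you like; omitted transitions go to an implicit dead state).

start=S0 accept=S1 S0-a->S0 S0-b->S0 S0-c->S1 S1-a->S1 S1-b->S1 S1-c->S2 S2-a->S2 S2-b->S2 S2-c->S3 S3-a->S3 S3-b->S3 S3-c->S0

Keep the running count of `c`s modulo 4: each `c` advances along the cycle S0 → S1 → S2 → S3 → S0 while other symbols loop. Accept at S1.
4 states suffice.
        a   b   c  
>  S0   S0  S0  S1 
 * S1   S1  S1  S2 
   S2   S2  S2  S3 
   S3   S3  S3  S0 
(> = start, * = accepting)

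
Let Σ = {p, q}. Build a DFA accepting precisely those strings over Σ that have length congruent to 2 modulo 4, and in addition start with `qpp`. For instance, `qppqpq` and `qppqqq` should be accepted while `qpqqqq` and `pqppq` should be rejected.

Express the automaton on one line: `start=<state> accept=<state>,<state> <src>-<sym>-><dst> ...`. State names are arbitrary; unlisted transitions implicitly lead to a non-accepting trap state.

start=S0 accept=S7 S0-p->S1 S0-q->S2 S1-p->S1 S1-q->S1 S2-p->S3 S2-q->S1 S3-p->S4 S3-q->S1 S4-p->S5 S4-q->S5 S5-p->S6 S5-q->S6 S6-p->S7 S6-q->S7 S7-p->S4 S7-q->S4

Handle the two conditions separately and then intersect. The first has 4 states tracking the input length modulo 4; the second has 5 states tracking whether the input so far still matches the prefix `qpp`. A product state is a pair (one from each), accepting exactly when both do. After merging equivalent states the machine shrinks.
        p   q  
>  S0   S1  S2 
   S1   S1  S1 
   S2   S3  S1 
   S3   S4  S1 
   S4   S5  S5 
   S5   S6  S6 
   S6   S7  S7 
 * S7   S4  S4 
(> = start, * = accepting)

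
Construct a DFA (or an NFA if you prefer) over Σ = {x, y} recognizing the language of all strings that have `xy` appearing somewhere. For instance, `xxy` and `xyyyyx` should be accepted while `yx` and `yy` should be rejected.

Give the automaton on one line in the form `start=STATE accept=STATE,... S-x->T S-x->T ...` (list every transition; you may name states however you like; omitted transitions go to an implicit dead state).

start=A accept=C A-x->B A-y->A B-x->B B-y->C C-x->C C-y->C

Track how much of `xy` has been matched so far: state A is no progress, C is the absorbing accept state reached once `xy` has occurred. Intermediate states record partial matches; on a mismatch, fall back to the longest reusable overlap.
With 3 states:
       x  y 
>  A   B  A 
   B   B  C 
 * C   C  C 
(> = start, * = accepting)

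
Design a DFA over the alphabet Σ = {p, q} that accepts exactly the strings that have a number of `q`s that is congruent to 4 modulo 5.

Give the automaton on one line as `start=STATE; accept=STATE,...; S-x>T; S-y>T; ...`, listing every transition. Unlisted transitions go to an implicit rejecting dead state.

start=S0; accept=S4; S0-p>S0; S0-q>S1; S1-p>S1; S1-q>S2; S2-p>S2; S2-q>S3; S3-p>S3; S3-q>S4; S4-p>S4; S4-q>S0

Keep the running count of `q`s modulo 5: each `q` advances along the cycle S0 → S1 → S2 → S3 → S4 → S0 while other symbols loop. Accept at S4.
With 5 states:
        p   q  
>  S0   S0  S1 
   S1   S1  S2 
   S2   S2  S3 
   S3   S3  S4 
 * S4   S4  S0 
(> = start, * = accepting)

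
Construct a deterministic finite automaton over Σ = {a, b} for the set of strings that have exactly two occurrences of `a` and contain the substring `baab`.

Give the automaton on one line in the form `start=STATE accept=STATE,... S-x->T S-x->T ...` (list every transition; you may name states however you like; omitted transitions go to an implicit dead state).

Build one automaton per condition and run them in lockstep. One (4 states) tracks the count of `a`s, saturating at 3; the other (5 states) tracks whether and how much of `baab` has been seen. Each combined state is a pair, one component from each; accept when both components accept. Equivalent product states are then merged.
A 6-state machine:
        a   b  
>  q0   q1  q2 
   q1   q1  q1 
   q2   q3  q2 
   q3   q4  q1 
   q4   q1  q5 
 * q5   q1  q5 
(> = start, * = accepting)

start=q0 accept=q5 q0-a->q1 q0-b->q2 q1-a->q1 q1-b->q1 q2-a->q3 q2-b->q2 q3-a->q4 q3-b->q1 q4-a->q1 q4-b->q5 q5-a->q1 q5-b->q5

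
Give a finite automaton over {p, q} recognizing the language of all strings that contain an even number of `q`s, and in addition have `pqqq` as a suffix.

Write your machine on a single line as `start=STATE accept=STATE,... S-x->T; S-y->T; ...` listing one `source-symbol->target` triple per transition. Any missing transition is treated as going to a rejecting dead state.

Build one automaton per condition and run them in lockstep. One (2 states) tracks the count of `q`s modulo 2; the other (5 states) tracks how much of the suffix `pqqq` has currently been matched. Each combined state is a pair, one component from each; accept when both components accept. Minimizing collapses redundant product states.
A 6-state machine:
        p   q  
>  S0   S0  S1 
   S1   S2  S0 
   S2   S2  S3 
   S3   S0  S4 
   S4   S2  S5 
 * S5   S0  S1 
(> = start, * = accepting)

start=S0; accept=S5; S0-p->S0; S0-q->S1; S1-p->S2; S1-q->S0; S2-p->S2; S2-q->S3; S3-p->S0; S3-q->S4; S4-p->S2; S4-q->S5; S5-p->S0; S5-q->S1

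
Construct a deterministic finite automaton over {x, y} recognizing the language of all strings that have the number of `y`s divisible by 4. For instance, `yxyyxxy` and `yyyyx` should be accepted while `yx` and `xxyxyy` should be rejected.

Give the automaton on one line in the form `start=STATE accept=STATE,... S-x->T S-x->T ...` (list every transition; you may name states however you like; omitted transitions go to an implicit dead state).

start=q0 accept=q0 q0-x->q0 q0-y->q1 q1-x->q1 q1-y->q2 q2-x->q2 q2-y->q3 q3-x->q3 q3-y->q0

The only thing that matters is how many `y`s have appeared, reduced mod 4. Use one state per residue: q0 for 0, …, q3 for 3. Reading `y` moves to the next residue; anything else stays put. q0 is accepting.
4 states suffice.
        x   y  
>* q0   q0  q1 
   q1   q1  q2 
   q2   q2  q3 
   q3   q3  q0 
(> = start, * = accepting)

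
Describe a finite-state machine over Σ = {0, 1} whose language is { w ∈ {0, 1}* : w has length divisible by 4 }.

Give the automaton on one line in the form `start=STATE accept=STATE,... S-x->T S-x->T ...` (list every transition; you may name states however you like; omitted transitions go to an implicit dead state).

Count input length modulo 4: every symbol advances one step around the cycle q0 → q1 → q2 → q3 → q0. Accept at q0.
With 4 states:
        0   1  
>* q0   q1  q1 
   q1   q2  q2 
   q2   q3  q3 
   q3   q0  q0 
(> = start, * = accepting)

start=q0 accept=q0 q0-0->q1 q0-1->q1 q1-0->q2 q1-1->q2 q2-0->q3 q2-1->q3 q3-0->q0 q3-1->q0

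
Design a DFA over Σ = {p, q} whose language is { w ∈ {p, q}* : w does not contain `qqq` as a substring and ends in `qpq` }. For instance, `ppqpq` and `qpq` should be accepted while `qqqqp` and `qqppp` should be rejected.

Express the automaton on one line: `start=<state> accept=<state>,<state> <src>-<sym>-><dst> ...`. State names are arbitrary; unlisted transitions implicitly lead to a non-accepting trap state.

Run two small machines in parallel and take their product. The first has 4 states tracking partial matches of the forbidden pattern `qqq`; the second has 4 states tracking how much of the suffix `qpq` has currently been matched. A product state is a pair (one from each), accepting exactly when both do. After merging equivalent states the machine shrinks.
With 6 states:
        p   q  
>  S0   S0  S1 
   S1   S2  S3 
   S2   S0  S4 
   S3   S2  S5 
 * S4   S2  S3 
   S5   S5  S5 
(> = start, * = accepting)

start=S0 accept=S4 S0-p->S0 S0-q->S1 S1-p->S2 S1-q->S3 S2-p->S0 S2-q->S4 S3-p->S2 S3-q->S5 S4-p->S2 S4-q->S3 S5-p->S5 S5-q->S5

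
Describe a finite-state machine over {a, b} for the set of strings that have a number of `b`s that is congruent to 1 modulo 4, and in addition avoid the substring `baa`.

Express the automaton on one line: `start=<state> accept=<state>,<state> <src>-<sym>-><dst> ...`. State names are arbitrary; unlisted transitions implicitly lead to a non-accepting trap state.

start=s0 accept=s1,s2 s0-a->s0 s0-b->s1 s1-a->s2 s1-b->s3 s2-a->s4 s2-b->s3 s3-a->s5 s3-b->s6 s4-a->s4 s4-b->s7 s5-a->s7 s5-b->s6 s6-a->s8 s6-b->s9 s7-a->s7 s7-b->s10 s8-a->s10 s8-b->s9 s9-a->s11 s9-b->s1 s10-a->s10 s10-b->s12 s11-a->s12 s11-b->s1 s12-a->s12 s12-b->s4

Build one automaton per condition and run them in lockstep. The first has 4 states tracking the count of `b`s modulo 4; the second has 4 states tracking partial matches of the forbidden pattern `baa`. A product state is a pair (one from each), accepting exactly when both do.
A 13-state machine:
          a    b  
>  s0     s0   s1 
 * s1     s2   s3 
 * s2     s4   s3 
   s3     s5   s6 
   s4     s4   s7 
   s5     s7   s6 
   s6     s8   s9 
   s7     s7  s10 
   s8    s10   s9 
   s9    s11   s1 
   s10   s10  s12 
   s11   s12   s1 
   s12   s12   s4 
(> = start, * = accepting)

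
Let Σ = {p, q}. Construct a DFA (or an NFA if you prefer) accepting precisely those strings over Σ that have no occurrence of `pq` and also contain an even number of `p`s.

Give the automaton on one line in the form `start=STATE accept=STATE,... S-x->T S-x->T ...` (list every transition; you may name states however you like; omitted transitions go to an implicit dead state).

start=S0 accept=S0,S2 S0-p->S1 S0-q->S0 S1-p->S2 S1-q->S3 S2-p->S1 S2-q->S3 S3-p->S3 S3-q->S3

Build one automaton per condition and run them in lockstep. The first has 3 states tracking partial matches of the forbidden pattern `pq`; the second has 2 states tracking the count of `p`s modulo 2. A product state is a pair (one from each), accepting exactly when both do. Minimizing collapses redundant product states.
A 4-state machine:
        p   q  
>* S0   S1  S0 
   S1   S2  S3 
 * S2   S1  S3 
   S3   S3  S3 
(> = start, * = accepting)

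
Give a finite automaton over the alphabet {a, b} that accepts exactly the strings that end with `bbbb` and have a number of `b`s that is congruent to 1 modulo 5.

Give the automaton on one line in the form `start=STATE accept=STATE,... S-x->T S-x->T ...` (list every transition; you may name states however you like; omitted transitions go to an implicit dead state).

Build one automaton per condition and run them in lockstep. One (5 states) tracks how much of the suffix `bbbb` has currently been matched; the other (5 states) tracks the count of `b`s modulo 5. Each combined state is a pair, one component from each; accept when both components accept. After merging equivalent states the machine shrinks.
9 states suffice.
        a   b  
>  S0   S0  S1 
   S1   S1  S2 
   S2   S2  S3 
   S3   S4  S5 
   S4   S4  S6 
   S5   S6  S7 
   S6   S6  S0 
   S7   S0  S8 
 * S8   S1  S2 
(> = start, * = accepting)

start=S0 accept=S8 S0-a->S0 S0-b->S1 S1-a->S1 S1-b->S2 S2-a->S2 S2-b->S3 S3-a->S4 S3-b->S5 S4-a->S4 S4-b->S6 S5-a->S6 S5-b->S7 S6-a->S6 S6-b->S0 S7-a->S0 S7-b->S8 S8-a->S1 S8-b->S2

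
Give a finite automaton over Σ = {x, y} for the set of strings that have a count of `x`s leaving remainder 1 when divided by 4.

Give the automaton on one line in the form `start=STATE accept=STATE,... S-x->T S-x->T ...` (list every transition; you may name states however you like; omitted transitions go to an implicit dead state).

start=q0 accept=q1 q0-x->q1 q0-y->q0 q1-x->q2 q1-y->q1 q2-x->q3 q2-y->q2 q3-x->q0 q3-y->q3

The only thing that matters is how many `x`s have appeared, reduced mod 4. Use one state per residue: q0 for 0, …, q3 for 3. Reading `x` moves to the next residue; anything else stays put. q1 is accepting.
4 states suffice.
        x   y  
>  q0   q1  q0 
 * q1   q2  q1 
   q2   q3  q2 
   q3   q0  q3 
(> = start, * = accepting)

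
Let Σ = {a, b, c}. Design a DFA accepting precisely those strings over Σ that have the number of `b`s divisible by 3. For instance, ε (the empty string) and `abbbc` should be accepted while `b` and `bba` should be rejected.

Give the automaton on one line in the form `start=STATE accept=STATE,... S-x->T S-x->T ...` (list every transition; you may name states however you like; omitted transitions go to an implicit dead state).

start=S0 accept=S0 S0-a->S0 S0-b->S1 S0-c->S0 S1-a->S1 S1-b->S2 S1-c->S1 S2-a->S2 S2-b->S0 S2-c->S2

Keep the running count of `b`s modulo 3: each `b` advances along the cycle S0 → S1 → S2 → S0 while other symbols loop. Accept at S0.
        a   b   c  
>* S0   S0  S1  S0 
   S1   S1  S2  S1 
   S2   S2  S0  S2 
(> = start, * = accepting)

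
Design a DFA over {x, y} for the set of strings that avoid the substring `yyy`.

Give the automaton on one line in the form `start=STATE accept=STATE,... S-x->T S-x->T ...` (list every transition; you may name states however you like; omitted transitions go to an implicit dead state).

start=q0 accept=q0,q1,q2 q0-x->q0 q0-y->q1 q1-x->q0 q1-y->q2 q2-x->q0 q2-y->q3 q3-x->q3 q3-y->q3

This is the complement of 'contains `yyy`'. Use the same substring-matching states — q0 through q3 holding how much of `yyy` has just been matched — but flip the accepting set: everything except the trap q3 accepts.
4 states suffice.
        x   y  
>* q0   q0  q1 
 * q1   q0  q2 
 * q2   q0  q3 
   q3   q3  q3 
(> = start, * = accepting)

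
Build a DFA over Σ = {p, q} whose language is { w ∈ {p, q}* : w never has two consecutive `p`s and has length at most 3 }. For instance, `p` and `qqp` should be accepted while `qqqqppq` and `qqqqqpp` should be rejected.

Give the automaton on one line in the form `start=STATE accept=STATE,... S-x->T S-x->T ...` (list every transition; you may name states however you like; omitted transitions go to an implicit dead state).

Handle the two conditions separately and then intersect. The first has 3 states tracking partial matches of the forbidden pattern `pp`; the second has 5 states tracking the input length, saturating at 4. A product state is a pair (one from each), accepting exactly when both do. Equivalent product states are then merged.
A 7-state machine:
       p  q 
>* A   B  C 
 * B   D  E 
 * C   F  E 
   D   D  D 
 * E   G  G 
 * F   D  G 
 * G   D  D 
(> = start, * = accepting)

start=A accept=A,B,C,E,F,G A-p->B A-q->C B-p->D B-q->E C-p->F C-q->E D-p->D D-q->D E-p->G E-q->G F-p->D F-q->G G-p->D G-q->D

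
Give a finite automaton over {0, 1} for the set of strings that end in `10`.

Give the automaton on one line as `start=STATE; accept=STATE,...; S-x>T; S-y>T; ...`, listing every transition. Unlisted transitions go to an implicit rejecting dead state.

Remember how much of `10` the current input suffix matches. State A means no match yet; B means the last symbol is `1`; C means the last 2 symbols are `10`. Only C accepts. On a mismatch, fall back to the longest proper suffix that is still a prefix of `10`.
       0  1 
>  A   A  B 
   B   C  B 
 * C   A  B 
(> = start, * = accepting)

start=A; accept=C; A-0>A; A-1>B; B-0>C; B-1>B; C-0>A; C-1>B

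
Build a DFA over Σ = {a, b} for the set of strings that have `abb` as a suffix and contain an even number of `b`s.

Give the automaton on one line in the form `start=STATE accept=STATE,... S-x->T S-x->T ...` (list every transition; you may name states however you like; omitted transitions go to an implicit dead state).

start=q0 accept=q4 q0-a->q1 q0-b->q2 q1-a->q1 q1-b->q3 q2-a->q2 q2-b->q0 q3-a->q2 q3-b->q4 q4-a->q1 q4-b->q2

Build one automaton per condition and run them in lockstep. One (4 states) tracks how much of the suffix `abb` has currently been matched; the other (2 states) tracks the count of `b`s modulo 2. Each combined state is a pair, one component from each; accept when both components accept. After merging equivalent states the machine shrinks.
With 5 states:
        a   b  
>  q0   q1  q2 
   q1   q1  q3 
   q2   q2  q0 
   q3   q2  q4 
 * q4   q1  q2 
(> = start, * = accepting)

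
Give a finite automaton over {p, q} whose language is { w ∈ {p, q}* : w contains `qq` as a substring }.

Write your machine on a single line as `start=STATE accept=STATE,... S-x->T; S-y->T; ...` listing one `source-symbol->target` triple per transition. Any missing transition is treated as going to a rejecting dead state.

States s0..s1 record the length of the longest prefix of `qq` that matches the current input suffix. Reaching s2 means `qq` has been seen, and we stay there forever. Accept from s2.
A 3-state machine:
        p   q  
>  s0   s0  s1 
   s1   s0  s2 
 * s2   s2  s2 
(> = start, * = accepting)

start=s0; accept=s2; s0-p->s0; s0-q->s1; s1-p->s0; s1-q->s2; s2-p->s2; s2-q->s2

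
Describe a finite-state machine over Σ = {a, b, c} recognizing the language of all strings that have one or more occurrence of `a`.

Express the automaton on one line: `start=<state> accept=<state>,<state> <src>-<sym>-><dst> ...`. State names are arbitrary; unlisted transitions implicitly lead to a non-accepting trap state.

start=q0 accept=q1,q2 q0-a->q1 q0-b->q0 q0-c->q0 q1-a->q2 q1-b->q1 q1-c->q1 q2-a->q2 q2-b->q2 q2-c->q2

Only the number of `a`s matters, and only up to 2. Make a chain q0 → q1 → q2 advanced by each `a` (with q2 absorbing); every other symbol self-loops. The accepting set is {q1, q2}.
A 3-state machine:
        a   b   c  
>  q0   q1  q0  q0 
 * q1   q2  q1  q1 
 * q2   q2  q2  q2 
(> = start, * = accepting)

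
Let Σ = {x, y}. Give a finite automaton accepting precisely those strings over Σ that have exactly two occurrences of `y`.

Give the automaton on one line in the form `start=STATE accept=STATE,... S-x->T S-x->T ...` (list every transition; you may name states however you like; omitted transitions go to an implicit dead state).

Count `y`s, saturating at 3: states q0 through q2 mean 0 through 2 `y`s seen; q3 means more than 2. Each `y` increments (capped at q3); other symbols loop. Accept from {q2}.
4 states suffice.
        x   y  
>  q0   q0  q1 
   q1   q1  q2 
 * q2   q2  q3 
   q3   q3  q3 
(> = start, * = accepting)

start=q0 accept=q2 q0-x->q0 q0-y->q1 q1-x->q1 q1-y->q2 q2-x->q2 q2-y->q3 q3-x->q3 q3-y->q3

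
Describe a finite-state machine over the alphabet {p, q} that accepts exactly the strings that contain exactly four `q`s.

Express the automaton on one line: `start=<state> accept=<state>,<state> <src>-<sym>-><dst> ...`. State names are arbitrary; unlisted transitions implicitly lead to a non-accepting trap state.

Only the number of `q`s matters, and only up to 5. Make a chain A → B → C → D → E → F advanced by each `q` (with F absorbing); every other symbol self-loops. The accepting set is {E}.
       p  q 
>  A   A  B 
   B   B  C 
   C   C  D 
   D   D  E 
 * E   E  F 
   F   F  F 
(> = start, * = accepting)

start=A accept=E A-p->A A-q->B B-p->B B-q->C C-p->C C-q->D D-p->D D-q->E E-p->E E-q->F F-p->F F-q->F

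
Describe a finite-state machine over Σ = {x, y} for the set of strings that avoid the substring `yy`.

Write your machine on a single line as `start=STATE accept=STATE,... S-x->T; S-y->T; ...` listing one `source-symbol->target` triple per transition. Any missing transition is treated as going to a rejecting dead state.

This is the complement of 'contains `yy`'. Use the same substring-matching states — S0 through S2 holding how much of `yy` has just been matched — but flip the accepting set: everything except the trap S2 accepts.
        x   y  
>* S0   S0  S1 
 * S1   S0  S2 
   S2   S2  S2 
(> = start, * = accepting)

start=S0; accept=S0,S1; S0-x->S0; S0-y->S1; S1-x->S0; S1-y->S2; S2-x->S2; S2-y->S2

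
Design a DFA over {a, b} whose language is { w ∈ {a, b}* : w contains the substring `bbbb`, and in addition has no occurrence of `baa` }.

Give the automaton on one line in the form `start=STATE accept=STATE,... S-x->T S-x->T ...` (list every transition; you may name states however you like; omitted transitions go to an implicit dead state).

Run two small machines in parallel and take their product. One (5 states) tracks whether and how much of `bbbb` has been seen; the other (4 states) tracks partial matches of the forbidden pattern `baa`. Each combined state is a pair, one component from each; accept when both components accept. After merging equivalent states the machine shrinks.
8 states suffice.
        a   b  
>  S0   S0  S1 
   S1   S2  S3 
   S2   S4  S1 
   S3   S2  S5 
   S4   S4  S4 
   S5   S2  S6 
 * S6   S7  S6 
 * S7   S4  S6 
(> = start, * = accepting)

start=S0 accept=S6,S7 S0-a->S0 S0-b->S1 S1-a->S2 S1-b->S3 S2-a->S4 S2-b->S1 S3-a->S2 S3-b->S5 S4-a->S4 S4-b->S4 S5-a->S2 S5-b->S6 S6-a->S7 S6-b->S6 S7-a->S4 S7-b->S6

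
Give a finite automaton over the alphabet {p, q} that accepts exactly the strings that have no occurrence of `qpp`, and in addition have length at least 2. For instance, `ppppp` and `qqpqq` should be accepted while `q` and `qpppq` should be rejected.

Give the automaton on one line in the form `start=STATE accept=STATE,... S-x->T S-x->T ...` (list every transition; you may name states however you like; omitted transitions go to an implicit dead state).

Run two small machines in parallel and take their product. The first has 4 states tracking partial matches of the forbidden pattern `qpp`; the second has 4 states tracking the input length, saturating at 3. A product state is a pair (one from each), accepting exactly when both do. Minimizing collapses redundant product states.
A 7-state machine:
       p  q 
>  A   B  C 
   B   D  E 
   C   F  E 
 * D   D  E 
 * E   F  E 
 * F   G  E 
   G   G  G 
(> = start, * = accepting)

start=A accept=D,E,F A-p->B A-q->C B-p->D B-q->E C-p->F C-q->E D-p->D D-q->E E-p->F E-q->E F-p->G F-q->E G-p->G G-q->G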